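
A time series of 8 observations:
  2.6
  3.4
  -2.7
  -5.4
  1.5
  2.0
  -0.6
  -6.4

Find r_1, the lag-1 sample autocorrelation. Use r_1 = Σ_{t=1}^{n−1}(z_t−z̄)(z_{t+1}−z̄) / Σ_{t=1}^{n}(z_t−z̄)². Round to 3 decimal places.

0.102

Mean z̄ = (2.6 + 3.4 − 2.7 − 5.4 + 1.5 + 2.0 − 0.6 − 6.4)/8 = -0.7000
Deviations from mean: 3.3000, 4.1000, -2.0000, -4.7000, 2.2000, 2.7000, 0.1000, -5.7000
Σ(z_t−z̄)(z_{t+1}−z̄) = (13.5300) + (-8.2000) + (9.4000) + (-10.3400) + (5.9400) + (0.2700) + (-0.5700) = 10.0300
Denominator Σ(z_t−z̄)² = 98.4200
r_1 = 10.0300 / 98.4200 = 0.102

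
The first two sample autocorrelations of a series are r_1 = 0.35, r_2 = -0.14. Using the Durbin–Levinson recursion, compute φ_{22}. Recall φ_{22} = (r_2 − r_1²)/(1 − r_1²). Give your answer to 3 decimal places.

-0.299

φ_{22} = (r_2 − r_1²) / (1 − r_1²)
r_1² = (0.35)² = 0.1225
Numerator = -0.14 − 0.1225 = -0.2625; denominator = 1 − 0.1225 = 0.8775
φ_{22} = -0.2625 / 0.8775 = -0.299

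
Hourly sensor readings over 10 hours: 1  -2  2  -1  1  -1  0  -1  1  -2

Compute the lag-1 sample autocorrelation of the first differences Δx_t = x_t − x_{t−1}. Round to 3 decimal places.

-0.788

First differences Δx: -3, 4, -3, 2, -2, 1, -1, 2, -3
Mean of differences = -0.3333
Numerator Σ(Δx_t−Δx̄)(Δx_{t+1}−Δx̄) = -44.1111
Denominator Σ(Δx_t−Δx̄)² = 56.0000
r_1(Δx) = -44.1111 / 56.0000 = -0.788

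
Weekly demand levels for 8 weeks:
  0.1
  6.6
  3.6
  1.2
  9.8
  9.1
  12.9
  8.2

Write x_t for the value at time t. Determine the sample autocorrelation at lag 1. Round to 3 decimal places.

Mean x̄ = (0.1 + 6.6 + 3.6 + 1.2 + 9.8 + 9.1 + 12.9 + 8.2)/8 = 6.4375
Σ(x_t−x̄)(x_{t+1}−x̄) = (-1.0298) + (-0.4611) + (14.8614) + (-17.6111) + (8.9527) + (17.2064) + (11.3902) = 33.3086
Denominator Σ(x_t−x̄)² = 138.9388
r_1 = 33.3086 / 138.9388 = 0.240

0.240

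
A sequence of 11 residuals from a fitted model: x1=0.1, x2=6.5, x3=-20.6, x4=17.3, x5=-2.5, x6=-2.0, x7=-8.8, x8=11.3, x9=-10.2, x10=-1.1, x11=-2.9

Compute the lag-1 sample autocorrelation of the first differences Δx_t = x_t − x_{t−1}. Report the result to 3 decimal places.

-0.763

First differences Δx: 6.4, -27.1, 37.9, -19.8, 0.5, -6.8, 20.1, -21.5, 9.1, -1.8
Mean of differences = -0.3000
Numerator Σ(Δx_t−Δx̄)(Δx_{t+1}−Δx̄) = -2747.4800
Denominator Σ(Δx_t−Δx̄)² = 3601.7200
r_1(Δx) = -2747.4800 / 3601.7200 = -0.763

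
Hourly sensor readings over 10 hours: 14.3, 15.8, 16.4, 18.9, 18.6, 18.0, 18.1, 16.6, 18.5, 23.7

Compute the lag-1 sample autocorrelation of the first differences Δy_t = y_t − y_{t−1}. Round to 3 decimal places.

0.146

First differences Δy: 1.5, 0.6, 2.5, -0.3, -0.6, 0.1, -1.5, 1.9, 5.2
Mean of differences = 1.0444
Numerator Σ(Δy_t−Δȳ)(Δy_{t+1}−Δȳ) = 4.7391
Denominator Σ(Δy_t−Δȳ)² = 32.4022
r_1(Δy) = 4.7391 / 32.4022 = 0.146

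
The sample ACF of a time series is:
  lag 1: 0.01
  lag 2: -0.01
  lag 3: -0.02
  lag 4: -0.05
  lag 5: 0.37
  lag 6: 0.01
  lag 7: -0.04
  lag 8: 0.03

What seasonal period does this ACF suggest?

The largest autocorrelation is r_5 = 0.37; the remaining lags stay at or below 0.03.
The dominant spike at lag 5 indicates a seasonal period of 5.

5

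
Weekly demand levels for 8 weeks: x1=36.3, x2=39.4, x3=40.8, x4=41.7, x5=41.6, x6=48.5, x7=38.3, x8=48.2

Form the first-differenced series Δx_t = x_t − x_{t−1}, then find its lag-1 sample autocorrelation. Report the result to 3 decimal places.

-0.693

First differences Δx: 3.1, 1.4, 0.9, -0.1, 6.9, -10.2, 9.9
Mean of differences = 1.7000
Numerator Σ(Δx_t−Δx̄)(Δx_{t+1}−Δx̄) = -167.5600
Denominator Σ(Δx_t−Δx̄)² = 241.8200
r_1(Δx) = -167.5600 / 241.8200 = -0.693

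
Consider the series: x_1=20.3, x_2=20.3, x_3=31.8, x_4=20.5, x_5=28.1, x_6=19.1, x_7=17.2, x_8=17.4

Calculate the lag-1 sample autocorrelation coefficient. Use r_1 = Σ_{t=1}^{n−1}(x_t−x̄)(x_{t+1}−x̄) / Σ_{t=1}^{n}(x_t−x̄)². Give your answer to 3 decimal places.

-0.096

Mean x̄ = (20.3 + 20.3 + 31.8 + 20.5 + 28.1 + 19.1 + 17.2 + 17.4)/8 = 21.8375
Numerator Σ_{t=1}^{7}(x_t−x̄)(x_{t+1}−x̄) = -18.5239
Denominator Σ(x_t−x̄)² = 193.6788
r_1 = -18.5239 / 193.6788 = -0.096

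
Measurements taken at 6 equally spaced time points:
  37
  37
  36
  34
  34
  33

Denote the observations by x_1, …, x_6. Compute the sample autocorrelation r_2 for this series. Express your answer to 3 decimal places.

Mean x̄ = (37 + 37 + 36 + 34 + 34 + 33)/6 = 35.1667
Deviations from mean: 1.8333, 1.8333, 0.8333, -1.1667, -1.1667, -2.1667
Numerator Σ_{t=1}^{4}(x_t−x̄)(x_{t+2}−x̄) = 0.9444
Denominator Σ(x_t−x̄)² = 14.8333
r_2 = 0.9444 / 14.8333 = 0.064

0.064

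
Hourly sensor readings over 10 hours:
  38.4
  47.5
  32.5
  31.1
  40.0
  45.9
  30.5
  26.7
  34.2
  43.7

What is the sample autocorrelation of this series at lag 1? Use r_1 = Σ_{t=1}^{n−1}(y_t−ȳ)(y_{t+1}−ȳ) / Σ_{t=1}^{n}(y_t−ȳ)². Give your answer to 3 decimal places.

0.049

Mean ȳ = (38.4 + 47.5 + 32.5 + 31.1 + 40.0 + 45.9 + 30.5 + 26.7 + 34.2 + 43.7)/10 = 37.0500
Numerator Σ_{t=1}^{9}(y_t−ȳ)(y_{t+1}−ȳ) = 22.5575
Denominator Σ(y_t−ȳ)² = 456.5250
r_1 = 22.5575 / 456.5250 = 0.049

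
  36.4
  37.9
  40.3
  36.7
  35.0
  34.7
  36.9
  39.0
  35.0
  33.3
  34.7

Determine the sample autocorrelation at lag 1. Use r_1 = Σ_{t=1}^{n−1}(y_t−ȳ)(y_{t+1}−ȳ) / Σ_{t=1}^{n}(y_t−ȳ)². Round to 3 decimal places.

0.352

Mean ȳ = (36.4 + 37.9 + 40.3 + 36.7 + 35.0 + 34.7 + 36.9 + 39.0 + 35.0 + 33.3 + 34.7)/11 = 36.3545
Numerator Σ_{t=1}^{10}(y_t−ȳ)(y_{t+1}−ȳ) = 15.4525
Denominator Σ(y_t−ȳ)² = 43.8473
r_1 = 15.4525 / 43.8473 = 0.352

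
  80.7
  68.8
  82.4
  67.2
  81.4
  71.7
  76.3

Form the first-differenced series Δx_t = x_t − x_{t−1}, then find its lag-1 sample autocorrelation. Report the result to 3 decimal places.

First differences Δx: -11.9, 13.6, -15.2, 14.2, -9.7, 4.6
Mean of differences = -0.7333
Numerator Σ(Δx_t−Δx̄)(Δx_{t+1}−Δx̄) = -765.1711
Denominator Σ(Δx_t−Δx̄)² = 871.2733
r_1(Δx) = -765.1711 / 871.2733 = -0.878

-0.878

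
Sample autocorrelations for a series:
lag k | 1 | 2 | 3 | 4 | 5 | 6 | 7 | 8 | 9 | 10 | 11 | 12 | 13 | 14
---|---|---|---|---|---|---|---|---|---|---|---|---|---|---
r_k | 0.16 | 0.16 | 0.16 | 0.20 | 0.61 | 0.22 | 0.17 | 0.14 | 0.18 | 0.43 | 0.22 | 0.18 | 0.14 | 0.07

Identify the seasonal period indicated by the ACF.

The largest autocorrelation is r_5 = 0.61, with a weaker echo at lag 10 (0.43); the remaining lags stay at or below 0.22.
The dominant spike at lag 5 indicates a seasonal period of 5.

5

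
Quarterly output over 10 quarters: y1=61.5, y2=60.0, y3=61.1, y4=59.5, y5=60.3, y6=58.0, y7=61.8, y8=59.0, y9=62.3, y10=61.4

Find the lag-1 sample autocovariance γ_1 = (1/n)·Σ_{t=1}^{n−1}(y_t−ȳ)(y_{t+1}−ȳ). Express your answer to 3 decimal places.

-0.700

Mean ȳ = (61.5 + 60.0 + 61.1 + 59.5 + 60.3 + 58.0 + 61.8 + 59.0 + 62.3 + 61.4)/10 = 60.4900
Σ_{t=1}^{9}(y_t−ȳ)(y_{t+1}−ȳ) = -7.0001
γ_1 = -7.0001 / 10 = -0.700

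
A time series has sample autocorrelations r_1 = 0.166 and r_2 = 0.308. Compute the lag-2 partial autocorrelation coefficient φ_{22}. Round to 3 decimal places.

φ_{22} = (r_2 − r_1²) / (1 − r_1²)
r_1² = (0.166)² = 0.027556
Numerator = 0.308 − 0.0276 = 0.2804; denominator = 1 − 0.0276 = 0.9724
φ_{22} = 0.2804 / 0.9724 = 0.288

0.288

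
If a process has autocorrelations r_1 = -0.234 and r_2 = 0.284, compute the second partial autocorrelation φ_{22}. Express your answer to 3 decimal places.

φ_{22} = (r_2 − r_1²) / (1 − r_1²)
r_1² = (-0.234)² = 0.054756
Numerator = 0.284 − 0.0548 = 0.2292; denominator = 1 − 0.0548 = 0.9452
φ_{22} = 0.2292 / 0.9452 = 0.243

0.243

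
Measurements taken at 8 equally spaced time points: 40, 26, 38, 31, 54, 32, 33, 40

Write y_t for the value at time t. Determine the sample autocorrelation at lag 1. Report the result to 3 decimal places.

-0.457

Mean ȳ = (40 + 26 + 38 + 31 + 54 + 32 + 33 + 40)/8 = 36.7500
Numerator Σ_{t=1}^{7}(y_t−ȳ)(y_{t+1}−ȳ) = -231.0625
Denominator Σ(y_t−ȳ)² = 505.5000
r_1 = -231.0625 / 505.5000 = -0.457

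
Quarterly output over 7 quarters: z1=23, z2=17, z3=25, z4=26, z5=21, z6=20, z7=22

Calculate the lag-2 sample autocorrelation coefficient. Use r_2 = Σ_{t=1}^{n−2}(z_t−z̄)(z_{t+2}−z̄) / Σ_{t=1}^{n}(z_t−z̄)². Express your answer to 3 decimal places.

-0.500

Mean z̄ = (23 + 17 + 25 + 26 + 21 + 20 + 22)/7 = 22.0000
Deviations from mean: 1.0000, -5.0000, 3.0000, 4.0000, -1.0000, -2.0000, 0.0000
Σ(z_t−z̄)(z_{t+2}−z̄) = (3.0000) + (-20.0000) + (-3.0000) + (-8.0000) + (0.0000) = -28.0000
Denominator Σ(z_t−z̄)² = 56.0000
r_2 = -28.0000 / 56.0000 = -0.500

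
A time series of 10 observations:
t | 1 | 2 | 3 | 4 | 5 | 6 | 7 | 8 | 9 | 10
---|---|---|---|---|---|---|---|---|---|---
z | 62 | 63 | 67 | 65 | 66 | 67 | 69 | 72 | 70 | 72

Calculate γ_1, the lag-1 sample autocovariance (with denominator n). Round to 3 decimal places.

Mean z̄ = (62 + 63 + 67 + 65 + 66 + 67 + 69 + 72 + 70 + 72)/10 = 67.3000
Σ_{t=1}^{9}(z_t−z̄)(z_{t+1}−z̄) = 61.0100
γ_1 = 61.0100 / 10 = 6.101

6.101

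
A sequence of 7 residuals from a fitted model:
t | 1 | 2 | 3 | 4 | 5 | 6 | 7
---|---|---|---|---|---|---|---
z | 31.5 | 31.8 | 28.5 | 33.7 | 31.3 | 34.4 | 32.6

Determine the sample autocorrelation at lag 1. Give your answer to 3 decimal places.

-0.299

Mean z̄ = (31.5 + 31.8 + 28.5 + 33.7 + 31.3 + 34.4 + 32.6)/7 = 31.9714
Deviations from mean: -0.4714, -0.1714, -3.4714, 1.7286, -0.6714, 2.4286, 0.6286
Σ(z_t−z̄)(z_{t+1}−z̄) = (0.0808) + (0.5951) + (-6.0006) + (-1.1606) + (-1.6306) + (1.5265) = -6.5894
Denominator Σ(z_t−z̄)² = 22.0343
r_1 = -6.5894 / 22.0343 = -0.299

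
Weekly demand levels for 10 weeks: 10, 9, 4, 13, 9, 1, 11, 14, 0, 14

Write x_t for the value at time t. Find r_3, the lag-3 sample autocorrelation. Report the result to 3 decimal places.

0.555

Mean x̄ = (10 + 9 + 4 + 13 + 9 + 1 + 11 + 14 + 0 + 14)/10 = 8.5000
Σ(x_t−x̄)(x_{t+3}−x̄) = (6.7500) + (0.2500) + (33.7500) + (11.2500) + (2.7500) + (63.7500) + (13.7500) = 132.2500
Denominator Σ(x_t−x̄)² = 238.5000
r_3 = 132.2500 / 238.5000 = 0.555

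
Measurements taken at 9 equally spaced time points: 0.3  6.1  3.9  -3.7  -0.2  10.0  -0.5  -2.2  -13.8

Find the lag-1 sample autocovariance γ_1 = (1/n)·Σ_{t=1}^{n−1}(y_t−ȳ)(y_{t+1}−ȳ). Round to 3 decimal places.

Mean ȳ = (0.3 + 6.1 + 3.9 − 3.7 − 0.2 + 10.0 − 0.5 − 2.2 − 13.8)/9 = -0.0111
Σ_{t=1}^{8}(y_t−ȳ)(y_{t+1}−ȳ) = 36.5388
γ_1 = 36.5388 / 9 = 4.060

4.060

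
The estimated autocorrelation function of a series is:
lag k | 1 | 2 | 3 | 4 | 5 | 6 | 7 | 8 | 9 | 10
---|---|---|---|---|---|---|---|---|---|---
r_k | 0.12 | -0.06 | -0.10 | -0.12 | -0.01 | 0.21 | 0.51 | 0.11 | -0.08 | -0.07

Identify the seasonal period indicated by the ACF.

7

The largest autocorrelation is r_7 = 0.51; the remaining lags stay at or below 0.21.
The dominant spike at lag 7 indicates a seasonal period of 7.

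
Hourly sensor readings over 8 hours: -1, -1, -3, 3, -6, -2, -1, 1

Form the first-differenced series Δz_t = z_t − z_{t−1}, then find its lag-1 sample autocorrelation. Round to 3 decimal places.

First differences Δz: 0, -2, 6, -9, 4, 1, 2
Mean of differences = 0.2857
Numerator Σ(Δz_t−Δz̄)(Δz_{t+1}−Δz̄) = -96.0816
Denominator Σ(Δz_t−Δz̄)² = 141.4286
r_1(Δz) = -96.0816 / 141.4286 = -0.679

-0.679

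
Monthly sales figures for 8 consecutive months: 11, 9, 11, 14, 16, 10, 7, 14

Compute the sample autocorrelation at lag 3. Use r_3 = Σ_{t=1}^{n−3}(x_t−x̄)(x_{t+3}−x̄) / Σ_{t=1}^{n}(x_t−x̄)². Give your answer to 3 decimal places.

-0.190

Mean x̄ = (11 + 9 + 11 + 14 + 16 + 10 + 7 + 14)/8 = 11.5000
Deviations from mean: -0.5000, -2.5000, -0.5000, 2.5000, 4.5000, -1.5000, -4.5000, 2.5000
Σ(x_t−x̄)(x_{t+3}−x̄) = (-1.2500) + (-11.2500) + (0.7500) + (-11.2500) + (11.2500) = -11.7500
Denominator Σ(x_t−x̄)² = 62.0000
r_3 = -11.7500 / 62.0000 = -0.190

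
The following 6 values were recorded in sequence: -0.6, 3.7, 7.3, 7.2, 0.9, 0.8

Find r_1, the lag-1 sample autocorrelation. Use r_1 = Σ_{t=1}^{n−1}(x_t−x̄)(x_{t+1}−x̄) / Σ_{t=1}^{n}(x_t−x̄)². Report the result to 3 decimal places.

Mean x̄ = (-0.6 + 3.7 + 7.3 + 7.2 + 0.9 + 0.8)/6 = 3.2167
Deviations from mean: -3.8167, 0.4833, 4.0833, 3.9833, -2.3167, -2.4167
Numerator Σ_{t=1}^{5}(x_t−x̄)(x_{t+1}−x̄) = 12.7647
Denominator Σ(x_t−x̄)² = 58.5483
r_1 = 12.7647 / 58.5483 = 0.218

0.218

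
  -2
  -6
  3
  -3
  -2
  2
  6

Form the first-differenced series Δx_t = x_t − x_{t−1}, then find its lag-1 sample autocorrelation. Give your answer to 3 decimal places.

-0.569

First differences Δx: -4, 9, -6, 1, 4, 4
Mean of differences = 1.3333
Numerator Σ(Δx_t−Δx̄)(Δx_{t+1}−Δx̄) = -88.4444
Denominator Σ(Δx_t−Δx̄)² = 155.3333
r_1(Δx) = -88.4444 / 155.3333 = -0.569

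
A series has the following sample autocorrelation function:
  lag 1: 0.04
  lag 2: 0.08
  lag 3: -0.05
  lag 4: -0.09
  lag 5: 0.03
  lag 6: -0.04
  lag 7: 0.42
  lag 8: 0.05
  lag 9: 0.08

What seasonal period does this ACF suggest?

7

The largest autocorrelation is r_7 = 0.42; the remaining lags stay at or below 0.08.
The dominant spike at lag 7 indicates a seasonal period of 7.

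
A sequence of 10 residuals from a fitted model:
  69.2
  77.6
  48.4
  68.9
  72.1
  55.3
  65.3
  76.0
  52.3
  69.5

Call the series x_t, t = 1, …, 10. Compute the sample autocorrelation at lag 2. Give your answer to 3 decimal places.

-0.256

Mean x̄ = (69.2 + 77.6 + 48.4 + 68.9 + 72.1 + 55.3 + 65.3 + 76.0 + 52.3 + 69.5)/10 = 65.4600
Numerator Σ_{t=1}^{8}(x_t−x̄)(x_{t+2}−x̄) = -233.7332
Denominator Σ(x_t−x̄)² = 912.1840
r_2 = -233.7332 / 912.1840 = -0.256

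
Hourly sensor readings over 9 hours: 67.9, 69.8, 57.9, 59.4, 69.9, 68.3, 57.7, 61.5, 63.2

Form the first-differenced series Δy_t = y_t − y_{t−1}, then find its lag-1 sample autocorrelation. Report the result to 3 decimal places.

First differences Δy: 1.9, -11.9, 1.5, 10.5, -1.6, -10.6, 3.8, 1.7
Mean of differences = -0.5875
Numerator Σ(Δy_t−Δȳ)(Δy_{t+1}−Δȳ) = -63.5914
Denominator Σ(Δy_t−Δȳ)² = 387.2088
r_1(Δy) = -63.5914 / 387.2088 = -0.164

-0.164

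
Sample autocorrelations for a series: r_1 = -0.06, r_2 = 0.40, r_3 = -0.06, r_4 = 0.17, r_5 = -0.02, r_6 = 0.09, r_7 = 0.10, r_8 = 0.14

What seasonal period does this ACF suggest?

2

The largest autocorrelation is r_2 = 0.40, with a weaker echo at lag 4 (0.17); the remaining lags stay at or below 0.14.
The dominant spike at lag 2 indicates a seasonal period of 2.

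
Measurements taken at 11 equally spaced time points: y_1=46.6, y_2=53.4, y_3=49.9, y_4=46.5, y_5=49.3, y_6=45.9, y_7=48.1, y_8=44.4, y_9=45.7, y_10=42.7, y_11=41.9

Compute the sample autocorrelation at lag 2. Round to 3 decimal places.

Mean ȳ = (46.6 + 53.4 + 49.9 + 46.5 + 49.3 + 45.9 + 48.1 + 44.4 + 45.7 + 42.7 + 41.9)/11 = 46.7636
Numerator Σ_{t=1}^{9}(y_t−ȳ)(y_{t+2}−ȳ) = 24.7074
Denominator Σ(y_t−ȳ)² = 109.8255
r_2 = 24.7074 / 109.8255 = 0.225

0.225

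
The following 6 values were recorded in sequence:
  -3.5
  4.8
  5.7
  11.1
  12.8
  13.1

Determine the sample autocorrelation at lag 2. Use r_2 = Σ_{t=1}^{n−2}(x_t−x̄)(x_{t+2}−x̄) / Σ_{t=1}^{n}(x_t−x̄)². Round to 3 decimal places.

0.103

Mean x̄ = (-3.5 + 4.8 + 5.7 + 11.1 + 12.8 + 13.1)/6 = 7.3333
Σ(x_t−x̄)(x_{t+2}−x̄) = (17.6944) + (-9.5422) + (-8.9289) + (21.7211) = 20.9444
Denominator Σ(x_t−x̄)² = 203.7733
r_2 = 20.9444 / 203.7733 = 0.103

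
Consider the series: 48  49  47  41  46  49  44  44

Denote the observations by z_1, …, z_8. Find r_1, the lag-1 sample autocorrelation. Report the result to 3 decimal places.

0.036

Mean z̄ = (48 + 49 + 47 + 41 + 46 + 49 + 44 + 44)/8 = 46.0000
Deviations from mean: 2.0000, 3.0000, 1.0000, -5.0000, 0.0000, 3.0000, -2.0000, -2.0000
Numerator Σ_{t=1}^{7}(z_t−z̄)(z_{t+1}−z̄) = 2.0000
Denominator Σ(z_t−z̄)² = 56.0000
r_1 = 2.0000 / 56.0000 = 0.036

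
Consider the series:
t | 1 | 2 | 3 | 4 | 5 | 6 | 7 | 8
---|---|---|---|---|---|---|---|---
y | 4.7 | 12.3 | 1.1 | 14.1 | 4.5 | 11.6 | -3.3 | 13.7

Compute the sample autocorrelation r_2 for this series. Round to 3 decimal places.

0.520

Mean ȳ = (4.7 + 12.3 + 1.1 + 14.1 + 4.5 + 11.6 − 3.3 + 13.7)/8 = 7.3375
Deviations from mean: -2.6375, 4.9625, -6.2375, 6.7625, -2.8375, 4.2625, -10.6375, 6.3625
Numerator Σ_{t=1}^{6}(y_t−ȳ)(y_{t+2}−ȳ) = 153.8384
Denominator Σ(y_t−ȳ)² = 296.0788
r_2 = 153.8384 / 296.0788 = 0.520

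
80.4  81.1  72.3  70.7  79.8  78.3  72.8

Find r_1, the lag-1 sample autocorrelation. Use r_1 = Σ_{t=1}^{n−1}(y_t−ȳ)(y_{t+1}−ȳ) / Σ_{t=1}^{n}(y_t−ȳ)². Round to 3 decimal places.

Mean ȳ = (80.4 + 81.1 + 72.3 + 70.7 + 79.8 + 78.3 + 72.8)/7 = 76.4857
Deviations from mean: 3.9143, 4.6143, -4.1857, -5.7857, 3.3143, 1.8143, -3.6857
Numerator Σ_{t=1}^{6}(y_t−ȳ)(y_{t+1}−ȳ) = 3.1155
Denominator Σ(y_t−ȳ)² = 115.4686
r_1 = 3.1155 / 115.4686 = 0.027

0.027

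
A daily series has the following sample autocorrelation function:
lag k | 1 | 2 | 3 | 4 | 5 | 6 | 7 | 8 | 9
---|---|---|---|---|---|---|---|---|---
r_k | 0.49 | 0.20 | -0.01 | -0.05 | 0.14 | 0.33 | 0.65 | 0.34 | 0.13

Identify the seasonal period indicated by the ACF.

The largest autocorrelation is r_7 = 0.65; the remaining lags stay at or below 0.49. The elevated value at lag 1 (0.49), dropping to 0.20 at lag 2, reflects decaying short-term dependence rather than seasonality.
The dominant spike at lag 7 indicates a seasonal period of 7.

7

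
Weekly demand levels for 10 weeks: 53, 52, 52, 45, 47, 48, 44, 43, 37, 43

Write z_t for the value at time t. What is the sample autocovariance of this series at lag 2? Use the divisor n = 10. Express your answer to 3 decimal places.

Mean z̄ = (53 + 52 + 52 + 45 + 47 + 48 + 44 + 43 + 37 + 43)/10 = 46.4000
Σ_{t=1}^{8}(z_t−z̄)(z_{t+2}−z̄) = 57.4800
γ_2 = 57.4800 / 10 = 5.748

5.748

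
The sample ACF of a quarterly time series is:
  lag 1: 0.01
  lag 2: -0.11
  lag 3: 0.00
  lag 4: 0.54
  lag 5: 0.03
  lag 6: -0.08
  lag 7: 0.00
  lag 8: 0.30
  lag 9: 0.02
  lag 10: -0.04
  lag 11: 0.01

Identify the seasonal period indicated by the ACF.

The largest autocorrelation is r_4 = 0.54, with a weaker echo at lag 8 (0.30); the remaining lags stay at or below 0.03.
The dominant spike at lag 4 indicates a seasonal period of 4.

4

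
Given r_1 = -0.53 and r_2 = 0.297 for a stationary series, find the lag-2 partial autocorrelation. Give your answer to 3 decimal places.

φ_{22} = (r_2 − r_1²) / (1 − r_1²)
r_1² = (-0.53)² = 0.2809
Numerator = 0.297 − 0.2809 = 0.0161; denominator = 1 − 0.2809 = 0.7191
φ_{22} = 0.0161 / 0.7191 = 0.022

0.022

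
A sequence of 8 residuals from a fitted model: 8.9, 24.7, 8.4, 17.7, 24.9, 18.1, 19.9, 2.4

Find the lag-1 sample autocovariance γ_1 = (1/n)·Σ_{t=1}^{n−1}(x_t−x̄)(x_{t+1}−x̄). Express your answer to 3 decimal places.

Mean x̄ = (8.9 + 24.7 + 8.4 + 17.7 + 24.9 + 18.1 + 19.9 + 2.4)/8 = 15.6250
Deviations: -6.7250, 9.0750, -7.2250, 2.0750, 9.2750, 2.4750, 4.2750, -13.2250
Σ_{t=1}^{7}(x_t−x̄)(x_{t+1}−x̄) = -145.3431
γ_1 = -145.3431 / 8 = -18.168

-18.168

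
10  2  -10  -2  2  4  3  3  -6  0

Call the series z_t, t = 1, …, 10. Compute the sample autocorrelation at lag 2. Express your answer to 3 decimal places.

Mean z̄ = (10 + 2 − 10 − 2 + 2 + 4 + 3 + 3 − 6 + 0)/10 = 0.6000
Numerator Σ_{t=1}^{8}(z_t−z̄)(z_{t+2}−z̄) = -132.7200
Denominator Σ(z_t−z̄)² = 278.4000
r_2 = -132.7200 / 278.4000 = -0.477

-0.477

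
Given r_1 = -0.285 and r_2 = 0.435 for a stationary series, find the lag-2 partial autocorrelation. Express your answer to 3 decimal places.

0.385

φ_{22} = (r_2 − r_1²) / (1 − r_1²)
r_1² = (-0.285)² = 0.081225
Numerator = 0.435 − 0.0812 = 0.3538; denominator = 1 − 0.0812 = 0.9188
φ_{22} = 0.3538 / 0.9188 = 0.385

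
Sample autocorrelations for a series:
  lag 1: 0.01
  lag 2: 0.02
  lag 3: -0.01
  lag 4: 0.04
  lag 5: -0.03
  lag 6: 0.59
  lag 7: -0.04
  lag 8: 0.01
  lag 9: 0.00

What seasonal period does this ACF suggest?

6

The largest autocorrelation is r_6 = 0.59; the remaining lags stay at or below 0.04.
The dominant spike at lag 6 indicates a seasonal period of 6.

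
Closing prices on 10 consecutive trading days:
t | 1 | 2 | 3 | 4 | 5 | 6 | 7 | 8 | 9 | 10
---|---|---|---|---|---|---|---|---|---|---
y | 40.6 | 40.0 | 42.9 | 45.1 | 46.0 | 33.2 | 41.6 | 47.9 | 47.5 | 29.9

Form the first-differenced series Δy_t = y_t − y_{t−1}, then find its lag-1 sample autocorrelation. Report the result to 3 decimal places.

-0.081

First differences Δy: -0.6, 2.9, 2.2, 0.9, -12.8, 8.4, 6.3, -0.4, -17.6
Mean of differences = -1.1889
Numerator Σ(Δy_t−Δȳ)(Δy_{t+1}−Δȳ) = -47.4768
Denominator Σ(Δy_t−Δȳ)² = 585.7089
r_1(Δy) = -47.4768 / 585.7089 = -0.081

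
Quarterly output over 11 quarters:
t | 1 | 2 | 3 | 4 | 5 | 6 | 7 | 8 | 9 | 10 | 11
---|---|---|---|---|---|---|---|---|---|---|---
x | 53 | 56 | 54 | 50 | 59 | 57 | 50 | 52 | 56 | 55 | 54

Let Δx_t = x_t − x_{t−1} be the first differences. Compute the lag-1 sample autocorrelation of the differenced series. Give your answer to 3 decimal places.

First differences Δx: 3, -2, -4, 9, -2, -7, 2, 4, -1, -1
Mean of differences = 0.1000
Numerator Σ(Δx_t−Δx̄)(Δx_{t+1}−Δx̄) = -46.9100
Denominator Σ(Δx_t−Δx̄)² = 184.9000
r_1(Δx) = -46.9100 / 184.9000 = -0.254

-0.254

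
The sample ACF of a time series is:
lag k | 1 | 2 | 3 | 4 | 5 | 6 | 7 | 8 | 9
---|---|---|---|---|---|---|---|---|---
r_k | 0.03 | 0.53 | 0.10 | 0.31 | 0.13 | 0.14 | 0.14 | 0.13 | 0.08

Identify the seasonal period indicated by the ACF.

The largest autocorrelation is r_2 = 0.53, with a weaker echo at lag 4 (0.31); the remaining lags stay at or below 0.14.
The dominant spike at lag 2 indicates a seasonal period of 2.

2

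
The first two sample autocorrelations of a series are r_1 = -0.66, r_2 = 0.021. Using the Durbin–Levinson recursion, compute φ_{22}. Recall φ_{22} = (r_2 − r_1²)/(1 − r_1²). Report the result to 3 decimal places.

-0.735

φ_{22} = (r_2 − r_1²) / (1 − r_1²)
r_1² = (-0.66)² = 0.4356
Numerator = 0.021 − 0.4356 = -0.4146; denominator = 1 − 0.4356 = 0.5644
φ_{22} = -0.4146 / 0.5644 = -0.735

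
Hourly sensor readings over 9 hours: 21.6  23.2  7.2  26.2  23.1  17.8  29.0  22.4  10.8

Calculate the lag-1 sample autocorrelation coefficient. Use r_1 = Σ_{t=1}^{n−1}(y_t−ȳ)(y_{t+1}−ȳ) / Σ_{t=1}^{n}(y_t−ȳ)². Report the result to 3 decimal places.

-0.310

Mean ȳ = (21.6 + 23.2 + 7.2 + 26.2 + 23.1 + 17.8 + 29.0 + 22.4 + 10.8)/9 = 20.1444
Numerator Σ_{t=1}^{8}(y_t−ȳ)(y_{t+1}−ȳ) = -124.3864
Denominator Σ(y_t−ȳ)² = 400.7422
r_1 = -124.3864 / 400.7422 = -0.310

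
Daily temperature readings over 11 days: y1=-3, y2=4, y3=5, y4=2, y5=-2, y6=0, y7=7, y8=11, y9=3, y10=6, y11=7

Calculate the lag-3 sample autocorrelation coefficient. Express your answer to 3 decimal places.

Mean ȳ = (-3 + 4 + 5 + 2 − 2 + 0 + 7 + 11 + 3 + 6 + 7)/11 = 3.6364
Numerator Σ_{t=1}^{8}(y_t−ȳ)(y_{t+3}−ȳ) = -8.1240
Denominator Σ(y_t−ȳ)² = 176.5455
r_3 = -8.1240 / 176.5455 = -0.046

-0.046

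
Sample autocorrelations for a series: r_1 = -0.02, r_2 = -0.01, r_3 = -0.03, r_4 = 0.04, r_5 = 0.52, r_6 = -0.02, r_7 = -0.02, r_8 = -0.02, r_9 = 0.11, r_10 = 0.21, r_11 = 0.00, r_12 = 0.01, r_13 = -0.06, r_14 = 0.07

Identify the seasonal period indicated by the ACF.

5

The largest autocorrelation is r_5 = 0.52, with a weaker echo at lag 10 (0.21); the remaining lags stay at or below 0.11.
The dominant spike at lag 5 indicates a seasonal period of 5.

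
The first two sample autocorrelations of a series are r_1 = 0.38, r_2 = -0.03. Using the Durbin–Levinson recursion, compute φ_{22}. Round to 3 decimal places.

φ_{22} = (r_2 − r_1²) / (1 − r_1²)
r_1² = (0.38)² = 0.1444
Numerator = -0.03 − 0.1444 = -0.1744; denominator = 1 − 0.1444 = 0.8556
φ_{22} = -0.1744 / 0.8556 = -0.204

-0.204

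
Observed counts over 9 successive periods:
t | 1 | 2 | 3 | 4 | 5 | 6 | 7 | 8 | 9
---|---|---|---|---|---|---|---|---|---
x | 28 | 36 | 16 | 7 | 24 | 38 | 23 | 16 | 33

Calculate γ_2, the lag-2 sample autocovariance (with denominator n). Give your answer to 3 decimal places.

Mean x̄ = (28 + 36 + 16 + 7 + 24 + 38 + 23 + 16 + 33)/9 = 24.5556
Σ_{t=1}^{7}(x_t−x̄)(x_{t+2}−x̄) = -588.9506
γ_2 = -588.9506 / 9 = -65.439

-65.439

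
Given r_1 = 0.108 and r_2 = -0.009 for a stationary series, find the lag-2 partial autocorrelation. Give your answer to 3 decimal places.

-0.021

φ_{22} = (r_2 − r_1²) / (1 − r_1²)
r_1² = (0.108)² = 0.011664
Numerator = -0.009 − 0.0117 = -0.0207; denominator = 1 − 0.0117 = 0.9883
φ_{22} = -0.0207 / 0.9883 = -0.021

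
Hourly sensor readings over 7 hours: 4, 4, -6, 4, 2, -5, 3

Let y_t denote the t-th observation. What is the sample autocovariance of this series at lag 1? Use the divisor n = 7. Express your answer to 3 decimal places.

Mean ȳ = (4 + 4 − 6 + 4 + 2 − 5 + 3)/7 = 0.8571
Σ_{t=1}^{6}(y_t−ȳ)(y_{t+1}−ȳ) = -48.8776
γ_1 = -48.8776 / 7 = -6.983

-6.983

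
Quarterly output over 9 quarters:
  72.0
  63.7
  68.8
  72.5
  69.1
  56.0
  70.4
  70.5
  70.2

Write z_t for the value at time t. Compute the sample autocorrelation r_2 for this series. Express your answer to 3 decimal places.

Mean z̄ = (72.0 + 63.7 + 68.8 + 72.5 + 69.1 + 56.0 + 70.4 + 70.5 + 70.2)/9 = 68.1333
Numerator Σ_{t=1}^{7}(z_t−z̄)(z_{t+2}−z̄) = -90.9589
Denominator Σ(z_t−z̄)² = 217.2800
r_2 = -90.9589 / 217.2800 = -0.419

-0.419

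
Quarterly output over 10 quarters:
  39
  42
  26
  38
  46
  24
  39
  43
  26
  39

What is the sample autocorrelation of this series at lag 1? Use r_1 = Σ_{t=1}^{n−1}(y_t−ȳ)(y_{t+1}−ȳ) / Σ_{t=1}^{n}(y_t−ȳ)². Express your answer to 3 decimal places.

Mean ȳ = (39 + 42 + 26 + 38 + 46 + 24 + 39 + 43 + 26 + 39)/10 = 36.2000
Numerator Σ_{t=1}^{9}(y_t−ȳ)(y_{t+1}−ȳ) = -276.2400
Denominator Σ(y_t−ȳ)² = 559.6000
r_1 = -276.2400 / 559.6000 = -0.494

-0.494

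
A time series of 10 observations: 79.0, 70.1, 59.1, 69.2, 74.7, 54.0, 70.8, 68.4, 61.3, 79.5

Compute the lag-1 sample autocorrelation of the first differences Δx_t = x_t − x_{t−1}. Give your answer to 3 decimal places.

-0.399

First differences Δx: -8.9, -11.0, 10.1, 5.5, -20.7, 16.8, -2.4, -7.1, 18.2
Mean of differences = 0.0556
Numerator Σ(Δx_t−Δx̄)(Δx_{t+1}−Δx̄) = -571.2742
Denominator Σ(Δx_t−Δx̄)² = 1430.5822
r_1(Δx) = -571.2742 / 1430.5822 = -0.399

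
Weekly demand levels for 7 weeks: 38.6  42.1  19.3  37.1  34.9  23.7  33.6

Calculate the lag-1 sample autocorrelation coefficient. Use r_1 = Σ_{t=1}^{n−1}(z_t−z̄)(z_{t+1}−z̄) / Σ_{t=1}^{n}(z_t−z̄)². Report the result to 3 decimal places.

-0.360

Mean z̄ = (38.6 + 42.1 + 19.3 + 37.1 + 34.9 + 23.7 + 33.6)/7 = 32.7571
Deviations from mean: 5.8429, 9.3429, -13.4571, 4.3429, 2.1429, -9.0571, 0.8429
Numerator Σ_{t=1}^{6}(z_t−z̄)(z_{t+1}−z̄) = -147.3176
Denominator Σ(z_t−z̄)² = 408.7171
r_1 = -147.3176 / 408.7171 = -0.360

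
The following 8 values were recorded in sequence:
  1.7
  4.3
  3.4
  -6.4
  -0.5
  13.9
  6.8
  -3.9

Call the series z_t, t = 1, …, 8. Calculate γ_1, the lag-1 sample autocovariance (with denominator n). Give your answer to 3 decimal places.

0.841

Mean z̄ = (1.7 + 4.3 + 3.4 − 6.4 − 0.5 + 13.9 + 6.8 − 3.9)/8 = 2.4125
Σ_{t=1}^{7}(z_t−z̄)(z_{t+1}−z̄) = 6.7311
γ_1 = 6.7311 / 8 = 0.841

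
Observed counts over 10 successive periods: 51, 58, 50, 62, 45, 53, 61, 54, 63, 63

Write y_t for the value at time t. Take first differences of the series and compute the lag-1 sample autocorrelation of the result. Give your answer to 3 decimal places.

First differences Δy: 7, -8, 12, -17, 8, 8, -7, 9, 0
Mean of differences = 1.3333
Numerator Σ(Δy_t−Δȳ)(Δy_{t+1}−Δȳ) = -555.4444
Denominator Σ(Δy_t−Δȳ)² = 788.0000
r_1(Δy) = -555.4444 / 788.0000 = -0.705

-0.705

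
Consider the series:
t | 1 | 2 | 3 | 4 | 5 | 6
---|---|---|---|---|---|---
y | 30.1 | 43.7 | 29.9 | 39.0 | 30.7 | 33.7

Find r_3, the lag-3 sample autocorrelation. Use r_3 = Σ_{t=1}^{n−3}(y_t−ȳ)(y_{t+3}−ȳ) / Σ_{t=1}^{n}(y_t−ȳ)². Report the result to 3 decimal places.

Mean ȳ = (30.1 + 43.7 + 29.9 + 39.0 + 30.7 + 33.7)/6 = 34.5167
Deviations from mean: -4.4167, 9.1833, -4.6167, 4.4833, -3.8167, -0.8167
Numerator Σ_{t=1}^{3}(y_t−ȳ)(y_{t+3}−ȳ) = -51.0808
Denominator Σ(y_t−ȳ)² = 160.4883
r_3 = -51.0808 / 160.4883 = -0.318

-0.318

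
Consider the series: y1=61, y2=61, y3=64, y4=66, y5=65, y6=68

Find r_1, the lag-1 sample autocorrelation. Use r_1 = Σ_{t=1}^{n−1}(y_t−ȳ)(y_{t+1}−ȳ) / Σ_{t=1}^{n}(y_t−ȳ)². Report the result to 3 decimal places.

Mean ȳ = (61 + 61 + 64 + 66 + 65 + 68)/6 = 64.1667
Σ(y_t−ȳ)(y_{t+1}−ȳ) = (10.0278) + (0.5278) + (-0.3056) + (1.5278) + (3.1944) = 14.9722
Denominator Σ(y_t−ȳ)² = 38.8333
r_1 = 14.9722 / 38.8333 = 0.386

0.386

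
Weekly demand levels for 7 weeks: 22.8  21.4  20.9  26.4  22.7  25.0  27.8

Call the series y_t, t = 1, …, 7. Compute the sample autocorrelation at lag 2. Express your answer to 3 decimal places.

-0.033

Mean ȳ = (22.8 + 21.4 + 20.9 + 26.4 + 22.7 + 25.0 + 27.8)/7 = 23.8571
Deviations from mean: -1.0571, -2.4571, -2.9571, 2.5429, -1.1571, 1.1429, 3.9429
Σ(y_t−ȳ)(y_{t+2}−ȳ) = (3.1261) + (-6.2482) + (3.4218) + (2.9061) + (-4.5624) = -1.3565
Denominator Σ(y_t−ȳ)² = 40.5571
r_2 = -1.3565 / 40.5571 = -0.033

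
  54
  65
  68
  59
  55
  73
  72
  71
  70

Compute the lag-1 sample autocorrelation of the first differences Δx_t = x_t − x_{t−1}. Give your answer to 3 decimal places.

First differences Δx: 11, 3, -9, -4, 18, -1, -1, -1
Mean of differences = 2.0000
Numerator Σ(Δx_t−Δx̄)(Δx_{t+1}−Δx̄) = -62.0000
Denominator Σ(Δx_t−Δx̄)² = 522.0000
r_1(Δx) = -62.0000 / 522.0000 = -0.119

-0.119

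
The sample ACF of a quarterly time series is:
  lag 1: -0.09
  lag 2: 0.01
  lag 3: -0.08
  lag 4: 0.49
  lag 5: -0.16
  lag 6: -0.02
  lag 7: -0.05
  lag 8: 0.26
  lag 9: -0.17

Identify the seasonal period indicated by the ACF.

The largest autocorrelation is r_4 = 0.49, with a weaker echo at lag 8 (0.26); the remaining lags stay at or below 0.01.
The dominant spike at lag 4 indicates a seasonal period of 4.

4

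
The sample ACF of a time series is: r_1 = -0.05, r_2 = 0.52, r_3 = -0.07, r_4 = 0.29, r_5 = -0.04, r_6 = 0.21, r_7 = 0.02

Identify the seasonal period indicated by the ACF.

2

The largest autocorrelation is r_2 = 0.52, with weaker echoes at lags 4 (0.29) and 6 (0.21); the remaining lags stay at or below 0.02.
The dominant spike at lag 2 indicates a seasonal period of 2.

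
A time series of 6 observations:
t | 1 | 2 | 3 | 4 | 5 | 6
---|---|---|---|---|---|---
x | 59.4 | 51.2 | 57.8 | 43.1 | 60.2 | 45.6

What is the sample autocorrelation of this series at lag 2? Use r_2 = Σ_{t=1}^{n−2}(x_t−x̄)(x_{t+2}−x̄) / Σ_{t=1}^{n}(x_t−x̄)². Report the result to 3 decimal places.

Mean x̄ = (59.4 + 51.2 + 57.8 + 43.1 + 60.2 + 45.6)/6 = 52.8833
Deviations from mean: 6.5167, -1.6833, 4.9167, -9.7833, 7.3167, -7.2833
Σ(x_t−x̄)(x_{t+2}−x̄) = (32.0403) + (16.4686) + (35.9736) + (71.2553) = 155.7378
Denominator Σ(x_t−x̄)² = 271.7683
r_2 = 155.7378 / 271.7683 = 0.573

0.573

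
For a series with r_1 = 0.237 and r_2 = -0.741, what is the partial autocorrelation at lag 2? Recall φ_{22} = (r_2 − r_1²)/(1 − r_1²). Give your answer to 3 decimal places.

φ_{22} = (r_2 − r_1²) / (1 − r_1²)
r_1² = (0.237)² = 0.056169
Numerator = -0.741 − 0.0562 = -0.7972; denominator = 1 − 0.0562 = 0.9438
φ_{22} = -0.7972 / 0.9438 = -0.845

-0.845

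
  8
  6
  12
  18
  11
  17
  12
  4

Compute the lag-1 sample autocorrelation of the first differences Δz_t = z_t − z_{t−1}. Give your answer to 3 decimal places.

-0.189

First differences Δz: -2, 6, 6, -7, 6, -5, -8
Mean of differences = -0.5714
Numerator Σ(Δz_t−Δz̄)(Δz_{t+1}−Δz̄) = -46.8980
Denominator Σ(Δz_t−Δz̄)² = 247.7143
r_1(Δz) = -46.8980 / 247.7143 = -0.189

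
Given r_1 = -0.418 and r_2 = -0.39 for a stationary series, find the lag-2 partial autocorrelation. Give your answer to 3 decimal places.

-0.684

φ_{22} = (r_2 − r_1²) / (1 − r_1²)
r_1² = (-0.418)² = 0.174724
Numerator = -0.39 − 0.1747 = -0.5647; denominator = 1 − 0.1747 = 0.8253
φ_{22} = -0.5647 / 0.8253 = -0.684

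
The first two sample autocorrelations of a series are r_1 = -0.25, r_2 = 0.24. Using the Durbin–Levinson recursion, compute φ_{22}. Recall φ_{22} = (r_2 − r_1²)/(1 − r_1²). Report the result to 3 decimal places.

0.189

φ_{22} = (r_2 − r_1²) / (1 − r_1²)
r_1² = (-0.25)² = 0.0625
Numerator = 0.24 − 0.0625 = 0.1775; denominator = 1 − 0.0625 = 0.9375
φ_{22} = 0.1775 / 0.9375 = 0.189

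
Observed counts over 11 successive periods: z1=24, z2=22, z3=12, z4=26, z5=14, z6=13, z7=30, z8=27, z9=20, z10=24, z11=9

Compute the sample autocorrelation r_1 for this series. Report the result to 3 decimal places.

Mean z̄ = (24 + 22 + 12 + 26 + 14 + 13 + 30 + 27 + 20 + 24 + 9)/11 = 20.0909
Numerator Σ_{t=1}^{10}(z_t−z̄)(z_{t+1}−z̄) = -94.7355
Denominator Σ(z_t−z̄)² = 490.9091
r_1 = -94.7355 / 490.9091 = -0.193

-0.193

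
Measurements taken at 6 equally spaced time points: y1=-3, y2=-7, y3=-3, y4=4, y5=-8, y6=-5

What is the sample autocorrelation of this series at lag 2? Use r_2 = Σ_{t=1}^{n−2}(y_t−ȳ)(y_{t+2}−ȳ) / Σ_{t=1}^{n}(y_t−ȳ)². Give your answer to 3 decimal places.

Mean ȳ = (-3 − 7 − 3 + 4 − 8 − 5)/6 = -3.6667
Deviations from mean: 0.6667, -3.3333, 0.6667, 7.6667, -4.3333, -1.3333
Σ(y_t−ȳ)(y_{t+2}−ȳ) = (0.4444) + (-25.5556) + (-2.8889) + (-10.2222) = -38.2222
Denominator Σ(y_t−ȳ)² = 91.3333
r_2 = -38.2222 / 91.3333 = -0.418

-0.418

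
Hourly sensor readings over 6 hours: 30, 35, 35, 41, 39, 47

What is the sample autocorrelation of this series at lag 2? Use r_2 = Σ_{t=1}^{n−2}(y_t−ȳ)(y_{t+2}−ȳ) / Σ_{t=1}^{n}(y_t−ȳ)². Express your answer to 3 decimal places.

0.225

Mean ȳ = (30 + 35 + 35 + 41 + 39 + 47)/6 = 37.8333
Deviations from mean: -7.8333, -2.8333, -2.8333, 3.1667, 1.1667, 9.1667
Σ(y_t−ȳ)(y_{t+2}−ȳ) = (22.1944) + (-8.9722) + (-3.3056) + (29.0278) = 38.9444
Denominator Σ(y_t−ȳ)² = 172.8333
r_2 = 38.9444 / 172.8333 = 0.225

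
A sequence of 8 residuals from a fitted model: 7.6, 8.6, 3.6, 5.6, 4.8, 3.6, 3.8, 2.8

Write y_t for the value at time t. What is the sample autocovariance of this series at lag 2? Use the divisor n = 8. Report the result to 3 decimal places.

Mean ȳ = (7.6 + 8.6 + 3.6 + 5.6 + 4.8 + 3.6 + 3.8 + 2.8)/8 = 5.0500
Deviations: 2.5500, 3.5500, -1.4500, 0.5500, -0.2500, -1.4500, -1.2500, -2.2500
Σ_{t=1}^{6}(y_t−ȳ)(y_{t+2}−ȳ) = 1.3950
γ_2 = 1.3950 / 8 = 0.174

0.174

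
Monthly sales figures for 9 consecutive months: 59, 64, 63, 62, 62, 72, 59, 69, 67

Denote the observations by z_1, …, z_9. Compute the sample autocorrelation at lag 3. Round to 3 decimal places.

Mean z̄ = (59 + 64 + 63 + 62 + 62 + 72 + 59 + 69 + 67)/9 = 64.1111
Numerator Σ_{t=1}^{6}(z_t−z̄)(z_{t+3}−z̄) = 25.5185
Denominator Σ(z_t−z̄)² = 156.8889
r_3 = 25.5185 / 156.8889 = 0.163

0.163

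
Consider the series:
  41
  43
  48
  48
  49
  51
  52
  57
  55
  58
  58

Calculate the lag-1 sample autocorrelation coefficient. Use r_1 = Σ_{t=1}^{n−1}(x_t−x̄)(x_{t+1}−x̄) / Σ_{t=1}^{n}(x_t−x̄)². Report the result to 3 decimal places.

Mean x̄ = (41 + 43 + 48 + 48 + 49 + 51 + 52 + 57 + 55 + 58 + 58)/11 = 50.9091
Numerator Σ_{t=1}^{10}(x_t−x̄)(x_{t+1}−x̄) = 226.1736
Denominator Σ(x_t−x̄)² = 336.9091
r_1 = 226.1736 / 336.9091 = 0.671

0.671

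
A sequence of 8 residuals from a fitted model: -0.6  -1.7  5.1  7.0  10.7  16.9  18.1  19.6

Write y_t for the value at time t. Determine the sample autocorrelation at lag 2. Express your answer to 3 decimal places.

0.276

Mean ȳ = (-0.6 − 1.7 + 5.1 + 7.0 + 10.7 + 16.9 + 18.1 + 19.6)/8 = 9.3875
Deviations from mean: -9.9875, -11.0875, -4.2875, -2.3875, 1.3125, 7.5125, 8.7125, 10.2125
Σ(y_t−ȳ)(y_{t+2}−ȳ) = (42.8214) + (26.4714) + (-5.6273) + (-17.9361) + (11.4352) + (76.7214) = 133.8859
Denominator Σ(y_t−ȳ)² = 485.1288
r_2 = 133.8859 / 485.1288 = 0.276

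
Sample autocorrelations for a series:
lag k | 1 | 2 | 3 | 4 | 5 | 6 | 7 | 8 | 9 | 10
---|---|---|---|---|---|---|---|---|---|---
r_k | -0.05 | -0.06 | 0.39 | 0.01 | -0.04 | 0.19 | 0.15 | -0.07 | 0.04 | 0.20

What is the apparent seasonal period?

3

The largest autocorrelation is r_3 = 0.39; the remaining lags stay at or below 0.20.
The dominant spike at lag 3 indicates a seasonal period of 3.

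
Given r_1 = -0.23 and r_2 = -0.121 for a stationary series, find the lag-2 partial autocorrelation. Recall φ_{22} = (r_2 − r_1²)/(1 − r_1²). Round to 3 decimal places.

-0.184

φ_{22} = (r_2 − r_1²) / (1 − r_1²)
r_1² = (-0.23)² = 0.0529
Numerator = -0.121 − 0.0529 = -0.1739; denominator = 1 − 0.0529 = 0.9471
φ_{22} = -0.1739 / 0.9471 = -0.184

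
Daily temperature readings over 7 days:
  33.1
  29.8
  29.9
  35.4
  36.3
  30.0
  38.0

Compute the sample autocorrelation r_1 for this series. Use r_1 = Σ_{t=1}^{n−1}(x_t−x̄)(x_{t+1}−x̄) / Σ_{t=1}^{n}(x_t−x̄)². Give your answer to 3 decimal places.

Mean x̄ = (33.1 + 29.8 + 29.9 + 35.4 + 36.3 + 30.0 + 38.0)/7 = 33.2143
Σ(x_t−x̄)(x_{t+1}−x̄) = (0.3902) + (11.3159) + (-7.2441) + (6.7445) + (-9.9184) + (-15.3827) = -14.0945
Denominator Σ(x_t−x̄)² = 70.1886
r_1 = -14.0945 / 70.1886 = -0.201

-0.201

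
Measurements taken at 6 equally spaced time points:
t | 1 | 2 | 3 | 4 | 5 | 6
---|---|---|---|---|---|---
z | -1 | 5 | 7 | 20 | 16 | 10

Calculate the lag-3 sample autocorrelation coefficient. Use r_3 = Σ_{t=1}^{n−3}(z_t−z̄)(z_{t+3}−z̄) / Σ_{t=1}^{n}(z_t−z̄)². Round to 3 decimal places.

-0.486

Mean z̄ = (-1 + 5 + 7 + 20 + 16 + 10)/6 = 9.5000
Numerator Σ_{t=1}^{3}(z_t−z̄)(z_{t+3}−z̄) = -140.7500
Denominator Σ(z_t−z̄)² = 289.5000
r_3 = -140.7500 / 289.5000 = -0.486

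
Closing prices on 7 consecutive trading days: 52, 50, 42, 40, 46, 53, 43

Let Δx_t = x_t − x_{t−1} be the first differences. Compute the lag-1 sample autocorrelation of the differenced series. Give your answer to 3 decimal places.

First differences Δx: -2, -8, -2, 6, 7, -10
Mean of differences = -1.5000
Numerator Σ(Δx_t−Δx̄)(Δx_{t+1}−Δx̄) = -5.7500
Denominator Σ(Δx_t−Δx̄)² = 243.5000
r_1(Δx) = -5.7500 / 243.5000 = -0.024

-0.024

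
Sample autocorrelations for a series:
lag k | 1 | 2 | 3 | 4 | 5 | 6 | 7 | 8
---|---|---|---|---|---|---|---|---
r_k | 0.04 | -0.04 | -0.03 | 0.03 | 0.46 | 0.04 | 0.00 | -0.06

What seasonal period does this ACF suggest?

5

The largest autocorrelation is r_5 = 0.46; the remaining lags stay at or below 0.04.
The dominant spike at lag 5 indicates a seasonal period of 5.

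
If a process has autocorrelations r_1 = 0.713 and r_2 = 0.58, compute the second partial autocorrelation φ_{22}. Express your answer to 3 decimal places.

0.146

φ_{22} = (r_2 − r_1²) / (1 − r_1²)
r_1² = (0.713)² = 0.508369
Numerator = 0.58 − 0.5084 = 0.0716; denominator = 1 − 0.5084 = 0.4916
φ_{22} = 0.0716 / 0.4916 = 0.146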